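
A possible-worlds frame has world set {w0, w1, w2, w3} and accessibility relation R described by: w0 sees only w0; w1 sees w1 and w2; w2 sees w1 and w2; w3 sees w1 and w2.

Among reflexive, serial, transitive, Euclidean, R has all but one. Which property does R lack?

reflexive

Reflexive: no — w3 is not related to itself.
Serial: yes — every world has a successor (e.g. w0 R w0).
Transitive: yes — every two-step R-path is closed by a direct edge.
Euclidean: yes — any two successors of a common world are R-related.
Only reflexive fails.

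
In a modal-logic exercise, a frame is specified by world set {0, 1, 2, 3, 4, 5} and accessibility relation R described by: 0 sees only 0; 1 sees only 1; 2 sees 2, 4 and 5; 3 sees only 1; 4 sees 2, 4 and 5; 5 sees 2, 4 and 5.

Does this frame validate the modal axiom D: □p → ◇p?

Axiom D corresponds to the accessibility relation being serial.
Serial: yes — every world has a successor (e.g. 0 R 0).

Yes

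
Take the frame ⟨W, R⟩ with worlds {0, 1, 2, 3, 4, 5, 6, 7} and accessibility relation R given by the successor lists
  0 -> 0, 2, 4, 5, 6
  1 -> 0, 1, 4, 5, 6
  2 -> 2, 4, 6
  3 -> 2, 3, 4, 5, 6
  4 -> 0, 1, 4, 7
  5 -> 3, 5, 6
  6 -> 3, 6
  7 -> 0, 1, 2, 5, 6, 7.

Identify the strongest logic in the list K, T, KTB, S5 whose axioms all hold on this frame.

T

Reflexive (axiom T): yes — every world is R-related to itself.
Symmetric (axiom B): no — 0 R 2 but not 2 R 0.
Euclidean (axiom 5): no — 0 R 2 and 0 R 5, but not 2 R 5.
So F validates K, T; KTB would additionally require R to be symmetric. The strongest is T.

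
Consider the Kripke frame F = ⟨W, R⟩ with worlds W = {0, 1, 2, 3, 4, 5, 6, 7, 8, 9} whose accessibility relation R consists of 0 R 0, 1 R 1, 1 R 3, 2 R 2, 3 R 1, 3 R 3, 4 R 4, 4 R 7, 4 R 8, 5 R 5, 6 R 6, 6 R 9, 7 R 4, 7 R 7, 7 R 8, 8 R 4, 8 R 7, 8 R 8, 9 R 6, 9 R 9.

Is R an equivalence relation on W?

Reflexive: yes — every world is R-related to itself.
Symmetric: yes — every pair in R has its reverse in R.
Transitive: yes — every two-step R-path is closed by a direct edge.
So R is an equivalence relation.

Yes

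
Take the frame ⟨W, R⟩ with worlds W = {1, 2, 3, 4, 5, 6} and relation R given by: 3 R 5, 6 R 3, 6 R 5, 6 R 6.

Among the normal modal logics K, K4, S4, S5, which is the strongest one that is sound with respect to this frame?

K4

Transitive (axiom 4): yes — every two-step R-path is closed by a direct edge.
Reflexive (axiom T): no — 1 is not related to itself.
Euclidean (axiom 5): no — 6 R 5 and 6 R 3, but not 5 R 3.
So F validates K, K4; S4 would additionally require R to be reflexive. The strongest is K4.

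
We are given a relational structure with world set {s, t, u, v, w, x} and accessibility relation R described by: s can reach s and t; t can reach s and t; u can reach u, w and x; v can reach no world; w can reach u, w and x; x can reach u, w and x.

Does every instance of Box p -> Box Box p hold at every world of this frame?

Yes

Axiom 4 corresponds to the accessibility relation being transitive.
Transitive: yes — every two-step R-path is closed by a direct edge.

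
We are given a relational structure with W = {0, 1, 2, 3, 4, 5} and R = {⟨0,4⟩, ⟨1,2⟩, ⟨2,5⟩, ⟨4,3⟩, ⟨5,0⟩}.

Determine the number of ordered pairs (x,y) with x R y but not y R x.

5

Enumerating: (0,4), (1,2), (2,5), (4,3), (5,0).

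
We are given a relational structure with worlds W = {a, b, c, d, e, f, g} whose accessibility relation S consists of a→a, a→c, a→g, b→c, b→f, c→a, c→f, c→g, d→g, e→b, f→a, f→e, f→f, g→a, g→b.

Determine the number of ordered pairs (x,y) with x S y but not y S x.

9

Enumerating: (b,c), (b,f), (c,f), (c,g), (d,g), (e,b), (f,a), (f,e), (g,b).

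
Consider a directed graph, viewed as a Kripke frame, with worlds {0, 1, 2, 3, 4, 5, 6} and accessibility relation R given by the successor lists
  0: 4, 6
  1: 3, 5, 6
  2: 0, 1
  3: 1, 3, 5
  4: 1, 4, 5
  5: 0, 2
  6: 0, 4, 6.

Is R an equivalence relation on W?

Reflexive: no — 0 is not related to itself.
Symmetric: no — 0 R 4 but not 4 R 0.
Transitive: no — 0 R 4 and 4 R 1, but not 0 R 1.
So R is not an equivalence relation.

No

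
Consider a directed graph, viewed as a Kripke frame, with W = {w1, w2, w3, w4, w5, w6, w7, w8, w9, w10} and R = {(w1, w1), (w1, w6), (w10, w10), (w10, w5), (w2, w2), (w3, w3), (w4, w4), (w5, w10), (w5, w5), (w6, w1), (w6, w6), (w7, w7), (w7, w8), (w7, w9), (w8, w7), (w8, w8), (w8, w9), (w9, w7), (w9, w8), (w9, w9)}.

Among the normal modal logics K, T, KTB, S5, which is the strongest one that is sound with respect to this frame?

S5

Reflexive (axiom T): yes — every world is R-related to itself.
Symmetric (axiom B): yes — every pair in R has its reverse in R.
Euclidean (axiom 5): yes — any two successors of a common world are R-related.
So F validates K, T, KTB, S5. The strongest is S5.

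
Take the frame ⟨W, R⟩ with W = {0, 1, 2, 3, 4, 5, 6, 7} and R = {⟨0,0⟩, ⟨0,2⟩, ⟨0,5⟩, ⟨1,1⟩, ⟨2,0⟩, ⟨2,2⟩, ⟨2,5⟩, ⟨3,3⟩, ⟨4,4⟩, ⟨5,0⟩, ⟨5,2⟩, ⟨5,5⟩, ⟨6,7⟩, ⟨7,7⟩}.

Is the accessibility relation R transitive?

Yes

Transitive: yes — every two-step R-path is closed by a direct edge.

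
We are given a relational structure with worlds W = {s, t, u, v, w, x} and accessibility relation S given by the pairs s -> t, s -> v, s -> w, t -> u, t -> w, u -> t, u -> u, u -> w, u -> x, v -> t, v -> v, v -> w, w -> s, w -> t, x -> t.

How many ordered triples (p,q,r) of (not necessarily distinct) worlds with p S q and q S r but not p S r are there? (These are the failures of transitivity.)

15

Enumerating: (s,t,u), (s,w,s), (t,u,t), (t,u,x), (t,w,s), (t,w,t), (u,w,s), (v,t,u), (v,w,s), (w,s,v), (w,s,w), (w,t,u), (w,t,w), (x,t,u), (x,t,w).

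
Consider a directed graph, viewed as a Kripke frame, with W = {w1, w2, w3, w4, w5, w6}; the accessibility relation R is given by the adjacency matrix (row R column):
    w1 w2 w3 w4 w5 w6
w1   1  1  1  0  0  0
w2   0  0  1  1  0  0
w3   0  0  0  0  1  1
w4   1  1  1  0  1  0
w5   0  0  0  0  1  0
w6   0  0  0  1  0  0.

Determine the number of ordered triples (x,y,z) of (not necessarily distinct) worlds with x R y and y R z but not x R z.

Enumerating: (w1,w2,w4), (w1,w3,w5), (w1,w3,w6), (w2,w3,w5), (w2,w3,w6), (w2,w4,w1), (w2,w4,w2), (w2,w4,w5), (w3,w6,w4), (w4,w2,w4), (w4,w3,w6), (w6,w4,w1), (w6,w4,w2), (w6,w4,w3), (w6,w4,w5).

15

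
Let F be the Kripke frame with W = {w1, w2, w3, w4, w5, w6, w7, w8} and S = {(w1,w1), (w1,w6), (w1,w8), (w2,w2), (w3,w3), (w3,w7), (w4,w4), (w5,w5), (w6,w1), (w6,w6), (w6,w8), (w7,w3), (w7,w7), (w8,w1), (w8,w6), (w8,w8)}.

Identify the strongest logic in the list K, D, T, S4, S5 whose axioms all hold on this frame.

Serial (axiom D): yes — every world has a successor (e.g. w1 S w1).
Reflexive (axiom T): yes — every world is S-related to itself.
Transitive (axiom 4): yes — every two-step S-path is closed by a direct edge.
Euclidean (axiom 5): yes — any two successors of a common world are S-related.
So F validates K, D, T, S4, S5. The strongest is S5.

S5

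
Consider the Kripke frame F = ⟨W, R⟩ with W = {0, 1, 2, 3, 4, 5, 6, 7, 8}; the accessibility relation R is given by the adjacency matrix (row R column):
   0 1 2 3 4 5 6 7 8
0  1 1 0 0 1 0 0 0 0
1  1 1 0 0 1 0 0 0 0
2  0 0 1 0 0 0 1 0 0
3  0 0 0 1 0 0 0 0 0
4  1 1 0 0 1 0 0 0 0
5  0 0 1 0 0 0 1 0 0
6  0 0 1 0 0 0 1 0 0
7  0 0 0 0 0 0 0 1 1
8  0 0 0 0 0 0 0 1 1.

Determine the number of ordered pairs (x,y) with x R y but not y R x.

Enumerating: (5,2), (5,6).

2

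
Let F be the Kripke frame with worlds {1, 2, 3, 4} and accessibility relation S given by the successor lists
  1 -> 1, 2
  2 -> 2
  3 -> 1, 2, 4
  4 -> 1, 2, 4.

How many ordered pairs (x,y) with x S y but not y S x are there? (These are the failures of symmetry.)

6

Enumerating: (1,2), (3,1), (3,2), (3,4), (4,1), (4,2).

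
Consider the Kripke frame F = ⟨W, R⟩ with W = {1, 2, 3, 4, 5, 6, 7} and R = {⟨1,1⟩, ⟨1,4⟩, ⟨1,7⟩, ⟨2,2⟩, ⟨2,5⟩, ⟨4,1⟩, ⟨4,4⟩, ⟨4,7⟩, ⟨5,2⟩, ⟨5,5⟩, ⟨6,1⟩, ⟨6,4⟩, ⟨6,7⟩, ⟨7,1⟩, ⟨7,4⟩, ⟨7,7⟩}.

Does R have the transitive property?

Yes

Transitive: yes — every two-step R-path is closed by a direct edge.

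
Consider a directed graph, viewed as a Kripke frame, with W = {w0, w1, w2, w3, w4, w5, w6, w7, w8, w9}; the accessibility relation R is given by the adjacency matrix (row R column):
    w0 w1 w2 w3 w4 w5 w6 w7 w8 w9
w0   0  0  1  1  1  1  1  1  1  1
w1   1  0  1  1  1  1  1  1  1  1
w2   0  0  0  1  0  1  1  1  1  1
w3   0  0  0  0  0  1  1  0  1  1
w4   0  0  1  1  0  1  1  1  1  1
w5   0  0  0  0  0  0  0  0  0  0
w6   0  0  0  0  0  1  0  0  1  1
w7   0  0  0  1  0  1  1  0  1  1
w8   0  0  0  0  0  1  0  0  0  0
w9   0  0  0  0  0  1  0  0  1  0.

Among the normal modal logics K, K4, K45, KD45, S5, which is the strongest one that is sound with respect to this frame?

K4

Transitive (axiom 4): yes — every two-step R-path is closed by a direct edge.
Euclidean (axiom 5): no — w0 R w2 and w0 R w4, but not w2 R w4.
Serial (axiom D): no — w5 has no R-successor.
Reflexive (axiom T): no — w0 is not related to itself.
So F validates K, K4; K45 would additionally require R to be Euclidean. The strongest is K4.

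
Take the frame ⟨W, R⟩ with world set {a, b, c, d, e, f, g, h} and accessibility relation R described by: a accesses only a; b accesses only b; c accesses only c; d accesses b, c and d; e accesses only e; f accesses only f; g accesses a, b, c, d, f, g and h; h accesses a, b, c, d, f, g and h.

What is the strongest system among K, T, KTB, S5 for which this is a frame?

Reflexive (axiom T): yes — every world is R-related to itself.
Symmetric (axiom B): no — d R b but not b R d.
Euclidean (axiom 5): no — d R b and d R c, but not b R c.
So F validates K, T; KTB would additionally require R to be symmetric. The strongest is T.

T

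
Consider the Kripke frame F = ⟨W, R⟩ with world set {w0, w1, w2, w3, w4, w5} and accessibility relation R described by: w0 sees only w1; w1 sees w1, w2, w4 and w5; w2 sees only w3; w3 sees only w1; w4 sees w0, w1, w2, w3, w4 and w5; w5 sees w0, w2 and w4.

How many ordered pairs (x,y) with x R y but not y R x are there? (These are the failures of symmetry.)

Enumerating: (w0,w1), (w1,w2), (w1,w5), (w2,w3), (w3,w1), (w4,w0), (w4,w2), (w4,w3), (w5,w0), (w5,w2).

10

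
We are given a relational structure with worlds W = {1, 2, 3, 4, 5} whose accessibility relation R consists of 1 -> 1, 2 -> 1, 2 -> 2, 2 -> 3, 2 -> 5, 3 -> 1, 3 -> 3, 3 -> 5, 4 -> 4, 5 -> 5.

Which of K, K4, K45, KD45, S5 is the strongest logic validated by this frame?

Transitive (axiom 4): yes — every two-step R-path is closed by a direct edge.
Euclidean (axiom 5): no — 2 R 1 and 2 R 3, but not 1 R 3.
Serial (axiom D): yes — every world has a successor (e.g. 1 R 1).
Reflexive (axiom T): yes — every world is R-related to itself.
So F validates K, K4; K45 would additionally require R to be Euclidean. The strongest is K4.

K4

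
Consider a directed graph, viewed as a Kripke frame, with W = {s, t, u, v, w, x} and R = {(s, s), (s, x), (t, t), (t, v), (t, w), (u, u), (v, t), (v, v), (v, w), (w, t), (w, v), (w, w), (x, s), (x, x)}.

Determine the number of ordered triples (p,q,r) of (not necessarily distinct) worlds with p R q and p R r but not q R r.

R is Euclidean; there are no such tuples.

0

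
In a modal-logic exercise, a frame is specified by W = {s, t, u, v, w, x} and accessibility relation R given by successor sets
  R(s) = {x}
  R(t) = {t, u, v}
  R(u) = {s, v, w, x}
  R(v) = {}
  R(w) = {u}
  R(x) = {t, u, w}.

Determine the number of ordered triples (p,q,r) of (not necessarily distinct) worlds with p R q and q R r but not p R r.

17

Enumerating: (s,x,t), (s,x,u), (s,x,w), (t,u,s), (t,u,w), (t,u,x), (u,w,u), (u,x,t), (u,x,u), (w,u,s), (w,u,v), (w,u,w), (w,u,x), (x,t,v), (x,u,s), (x,u,v), (x,u,x).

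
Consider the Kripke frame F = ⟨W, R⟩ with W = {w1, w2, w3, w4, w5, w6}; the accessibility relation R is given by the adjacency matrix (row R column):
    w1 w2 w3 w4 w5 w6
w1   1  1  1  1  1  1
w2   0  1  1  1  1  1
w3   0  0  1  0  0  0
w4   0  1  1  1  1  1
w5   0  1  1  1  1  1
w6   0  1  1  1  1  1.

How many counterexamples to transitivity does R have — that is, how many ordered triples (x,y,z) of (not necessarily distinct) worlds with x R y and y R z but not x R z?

0

R is transitive; there are no such tuples.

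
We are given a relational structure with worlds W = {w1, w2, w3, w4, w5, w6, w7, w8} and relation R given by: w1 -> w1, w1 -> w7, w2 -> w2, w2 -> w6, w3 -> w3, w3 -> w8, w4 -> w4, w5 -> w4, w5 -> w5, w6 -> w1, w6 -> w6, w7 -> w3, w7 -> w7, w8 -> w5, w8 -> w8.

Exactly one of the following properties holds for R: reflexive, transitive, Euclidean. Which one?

reflexive

Reflexive: yes — every world is R-related to itself.
Transitive: no — w1 R w7 and w7 R w3, but not w1 R w3.
Euclidean: no — w1 R w7 and w1 R w1, but not w7 R w1.
Only reflexive holds.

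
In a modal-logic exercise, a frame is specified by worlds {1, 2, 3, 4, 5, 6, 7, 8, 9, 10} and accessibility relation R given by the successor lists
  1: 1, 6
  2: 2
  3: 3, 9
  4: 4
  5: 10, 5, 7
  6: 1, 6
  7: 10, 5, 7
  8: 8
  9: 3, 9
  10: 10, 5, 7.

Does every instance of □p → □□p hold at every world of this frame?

By correspondence theory, 4 is valid on a frame iff R is transitive.
Transitive: yes — every two-step R-path is closed by a direct edge.

Yes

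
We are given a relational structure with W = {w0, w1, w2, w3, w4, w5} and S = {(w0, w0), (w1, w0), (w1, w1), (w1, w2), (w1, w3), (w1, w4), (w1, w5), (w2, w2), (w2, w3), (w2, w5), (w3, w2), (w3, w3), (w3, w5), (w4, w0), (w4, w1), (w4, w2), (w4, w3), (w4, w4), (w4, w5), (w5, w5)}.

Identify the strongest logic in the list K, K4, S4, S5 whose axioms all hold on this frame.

S4

Transitive (axiom 4): yes — every two-step S-path is closed by a direct edge.
Reflexive (axiom T): yes — every world is S-related to itself.
Euclidean (axiom 5): no — w1 S w0 and w1 S w2, but not w0 S w2.
So F validates K, K4, S4; S5 would additionally require S to be Euclidean. The strongest is S4.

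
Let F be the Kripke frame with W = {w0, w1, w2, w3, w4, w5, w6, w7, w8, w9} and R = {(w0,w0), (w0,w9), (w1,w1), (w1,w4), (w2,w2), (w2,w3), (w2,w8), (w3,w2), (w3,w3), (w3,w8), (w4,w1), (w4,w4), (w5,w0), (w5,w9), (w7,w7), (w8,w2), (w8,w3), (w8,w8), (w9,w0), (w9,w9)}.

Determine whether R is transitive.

Transitive: yes — every two-step R-path is closed by a direct edge.

Yes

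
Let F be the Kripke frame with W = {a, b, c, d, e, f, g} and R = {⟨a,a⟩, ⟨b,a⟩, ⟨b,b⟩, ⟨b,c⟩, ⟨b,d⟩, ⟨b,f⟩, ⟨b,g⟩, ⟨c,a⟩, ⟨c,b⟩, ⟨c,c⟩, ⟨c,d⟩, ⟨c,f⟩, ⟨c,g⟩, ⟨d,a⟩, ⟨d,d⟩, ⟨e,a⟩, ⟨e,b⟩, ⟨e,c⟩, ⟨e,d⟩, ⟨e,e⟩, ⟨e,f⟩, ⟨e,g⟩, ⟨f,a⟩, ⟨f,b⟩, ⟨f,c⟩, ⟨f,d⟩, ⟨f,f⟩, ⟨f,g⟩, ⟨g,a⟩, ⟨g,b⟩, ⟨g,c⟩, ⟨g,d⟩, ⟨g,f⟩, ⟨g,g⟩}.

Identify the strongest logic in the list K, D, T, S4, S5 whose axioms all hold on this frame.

S4

Serial (axiom D): yes — every world has a successor (e.g. a R a).
Reflexive (axiom T): yes — every world is R-related to itself.
Transitive (axiom 4): yes — every two-step R-path is closed by a direct edge.
Euclidean (axiom 5): no — b R a and b R c, but not a R c.
So F validates K, D, T, S4; S5 would additionally require R to be Euclidean. The strongest is S4.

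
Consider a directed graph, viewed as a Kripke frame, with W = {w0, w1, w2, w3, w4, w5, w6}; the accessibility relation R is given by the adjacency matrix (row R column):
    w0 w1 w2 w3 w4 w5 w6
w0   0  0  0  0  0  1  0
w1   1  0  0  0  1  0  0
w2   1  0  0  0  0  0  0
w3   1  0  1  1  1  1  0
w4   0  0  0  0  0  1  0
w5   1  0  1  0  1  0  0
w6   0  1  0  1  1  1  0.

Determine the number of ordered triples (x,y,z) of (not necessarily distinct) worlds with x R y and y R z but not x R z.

Enumerating: (w0,w5,w0), (w0,w5,w2), (w0,w5,w4), (w1,w0,w5), (w1,w4,w5), (w2,w0,w5), (w4,w5,w0), (w4,w5,w2), (w4,w5,w4), (w5,w0,w5), (w5,w4,w5), (w6,w1,w0), (w6,w3,w0), (w6,w3,w2), (w6,w5,w0), (w6,w5,w2).

16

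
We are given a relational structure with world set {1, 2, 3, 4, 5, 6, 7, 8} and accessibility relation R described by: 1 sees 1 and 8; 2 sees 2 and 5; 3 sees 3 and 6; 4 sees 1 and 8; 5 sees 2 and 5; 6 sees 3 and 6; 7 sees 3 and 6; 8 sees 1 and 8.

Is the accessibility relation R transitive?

Transitive: yes — every two-step R-path is closed by a direct edge.

Yes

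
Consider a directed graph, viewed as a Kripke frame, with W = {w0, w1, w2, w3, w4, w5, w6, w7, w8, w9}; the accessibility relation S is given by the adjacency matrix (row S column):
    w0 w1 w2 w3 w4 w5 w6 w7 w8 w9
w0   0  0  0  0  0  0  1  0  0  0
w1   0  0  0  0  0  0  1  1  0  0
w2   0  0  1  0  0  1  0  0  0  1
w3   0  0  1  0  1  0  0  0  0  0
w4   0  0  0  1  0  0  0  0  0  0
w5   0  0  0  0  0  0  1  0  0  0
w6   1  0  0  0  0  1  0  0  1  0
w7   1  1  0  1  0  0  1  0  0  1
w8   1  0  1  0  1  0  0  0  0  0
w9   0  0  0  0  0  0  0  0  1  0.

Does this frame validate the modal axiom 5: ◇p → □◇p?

No

Axiom 5 corresponds to the accessibility relation being Euclidean.
Euclidean: no — w1 S w6 and w1 S w7, but not w6 S w7.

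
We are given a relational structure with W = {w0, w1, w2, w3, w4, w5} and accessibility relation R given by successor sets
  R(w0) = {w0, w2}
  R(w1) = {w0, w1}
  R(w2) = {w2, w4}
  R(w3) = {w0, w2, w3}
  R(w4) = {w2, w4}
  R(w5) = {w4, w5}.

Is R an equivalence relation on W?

Reflexive: yes — every world is R-related to itself.
Symmetric: no — w0 R w2 but not w2 R w0.
Transitive: no — w0 R w2 and w2 R w4, but not w0 R w4.
So R is not an equivalence relation.

No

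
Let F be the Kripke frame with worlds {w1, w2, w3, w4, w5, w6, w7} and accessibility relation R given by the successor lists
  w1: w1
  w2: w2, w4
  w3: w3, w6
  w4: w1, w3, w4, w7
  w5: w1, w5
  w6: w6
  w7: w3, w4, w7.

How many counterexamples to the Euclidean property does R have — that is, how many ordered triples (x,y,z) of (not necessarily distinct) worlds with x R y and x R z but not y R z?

12

Enumerating: (w2,w4,w2), (w3,w6,w3), (w4,w1,w3), (w4,w1,w4), (w4,w1,w7), (w4,w3,w1), (w4,w3,w4), (w4,w3,w7), (w4,w7,w1), (w5,w1,w5), (w7,w3,w4), (w7,w3,w7).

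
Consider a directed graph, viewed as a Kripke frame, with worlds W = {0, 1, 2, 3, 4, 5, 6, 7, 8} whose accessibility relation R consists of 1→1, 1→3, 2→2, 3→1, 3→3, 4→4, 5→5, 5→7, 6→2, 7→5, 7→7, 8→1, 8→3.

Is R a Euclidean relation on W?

Yes

Euclidean: yes — any two successors of a common world are R-related.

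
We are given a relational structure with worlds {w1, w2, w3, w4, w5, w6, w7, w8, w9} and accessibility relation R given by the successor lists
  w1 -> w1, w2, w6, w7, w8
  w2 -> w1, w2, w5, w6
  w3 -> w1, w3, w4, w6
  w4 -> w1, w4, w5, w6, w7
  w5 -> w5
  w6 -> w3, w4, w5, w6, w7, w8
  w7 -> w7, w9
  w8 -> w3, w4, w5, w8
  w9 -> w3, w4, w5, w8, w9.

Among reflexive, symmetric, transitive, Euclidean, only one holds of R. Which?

Reflexive: yes — every world is R-related to itself.
Symmetric: no — w1 R w6 but not w6 R w1.
Transitive: no — w1 R w2 and w2 R w5, but not w1 R w5.
Euclidean: no — w1 R w2 and w1 R w7, but not w2 R w7.
Only reflexive holds.

reflexive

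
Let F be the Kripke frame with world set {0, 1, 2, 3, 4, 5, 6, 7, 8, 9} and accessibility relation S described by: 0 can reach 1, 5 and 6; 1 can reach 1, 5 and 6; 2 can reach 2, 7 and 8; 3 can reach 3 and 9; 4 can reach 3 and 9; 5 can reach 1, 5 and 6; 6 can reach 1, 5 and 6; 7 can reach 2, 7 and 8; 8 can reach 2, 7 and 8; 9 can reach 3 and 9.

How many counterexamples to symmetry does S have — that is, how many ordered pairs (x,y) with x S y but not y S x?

5

Enumerating: (0,1), (0,5), (0,6), (4,3), (4,9).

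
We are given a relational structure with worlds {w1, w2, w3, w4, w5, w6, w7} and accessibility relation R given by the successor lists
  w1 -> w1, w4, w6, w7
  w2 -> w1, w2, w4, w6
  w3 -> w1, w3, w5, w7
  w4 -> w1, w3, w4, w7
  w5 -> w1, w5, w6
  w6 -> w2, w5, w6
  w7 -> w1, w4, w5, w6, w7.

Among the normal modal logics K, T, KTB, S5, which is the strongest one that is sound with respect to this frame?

Reflexive (axiom T): yes — every world is R-related to itself.
Symmetric (axiom B): no — w1 R w6 but not w6 R w1.
Euclidean (axiom 5): no — w1 R w4 and w1 R w6, but not w4 R w6.
So F validates K, T; KTB would additionally require R to be symmetric. The strongest is T.

T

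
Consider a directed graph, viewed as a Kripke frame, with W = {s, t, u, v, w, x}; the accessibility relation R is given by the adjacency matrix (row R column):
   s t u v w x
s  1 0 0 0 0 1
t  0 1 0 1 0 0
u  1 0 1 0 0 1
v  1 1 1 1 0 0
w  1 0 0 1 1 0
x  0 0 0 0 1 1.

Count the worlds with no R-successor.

0

R is serial; there are no such worlds.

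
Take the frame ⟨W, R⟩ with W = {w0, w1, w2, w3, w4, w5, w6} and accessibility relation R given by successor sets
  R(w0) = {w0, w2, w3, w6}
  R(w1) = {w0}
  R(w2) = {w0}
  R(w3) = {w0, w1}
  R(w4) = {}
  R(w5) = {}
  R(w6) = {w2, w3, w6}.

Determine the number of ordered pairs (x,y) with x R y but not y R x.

Enumerating: (w0,w6), (w1,w0), (w3,w1), (w6,w2), (w6,w3).

5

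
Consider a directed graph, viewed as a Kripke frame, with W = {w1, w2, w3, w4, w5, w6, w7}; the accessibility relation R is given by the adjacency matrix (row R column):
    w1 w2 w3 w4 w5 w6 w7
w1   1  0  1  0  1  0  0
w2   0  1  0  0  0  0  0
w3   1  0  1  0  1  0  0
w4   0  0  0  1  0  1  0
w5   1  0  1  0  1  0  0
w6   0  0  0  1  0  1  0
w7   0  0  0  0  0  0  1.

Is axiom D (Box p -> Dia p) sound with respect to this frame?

Yes

Axiom D corresponds to the accessibility relation being serial.
Serial: yes — every world has a successor (e.g. w1 R w1).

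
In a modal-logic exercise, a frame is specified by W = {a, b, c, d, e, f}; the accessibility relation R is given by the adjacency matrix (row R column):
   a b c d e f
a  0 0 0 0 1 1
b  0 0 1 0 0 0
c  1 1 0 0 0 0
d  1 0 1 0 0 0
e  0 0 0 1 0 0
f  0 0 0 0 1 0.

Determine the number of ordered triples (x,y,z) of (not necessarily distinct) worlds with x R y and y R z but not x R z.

Enumerating: (a,e,d), (b,c,a), (b,c,b), (c,a,e), (c,a,f), (c,b,c), (d,a,e), (d,a,f), (d,c,b), (e,d,a), (e,d,c), (f,e,d).

12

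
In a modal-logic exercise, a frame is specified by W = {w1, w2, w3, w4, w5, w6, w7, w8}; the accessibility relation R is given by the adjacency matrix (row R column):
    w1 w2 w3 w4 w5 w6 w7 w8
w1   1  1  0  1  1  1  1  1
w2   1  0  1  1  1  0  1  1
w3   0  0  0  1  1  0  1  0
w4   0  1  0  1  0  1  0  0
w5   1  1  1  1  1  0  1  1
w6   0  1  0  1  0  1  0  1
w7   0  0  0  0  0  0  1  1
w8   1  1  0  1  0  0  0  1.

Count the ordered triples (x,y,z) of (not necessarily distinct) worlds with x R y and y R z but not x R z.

38

Enumerating: (w1,w2,w3), (w1,w5,w3), (w2,w1,w2), (w2,w1,w6), (w2,w4,w2), (w2,w4,w6), (w2,w5,w2), (w2,w8,w2), (w3,w4,w2), (w3,w4,w6), (w3,w5,w1), (w3,w5,w2), … and 26 more.
Total: 38.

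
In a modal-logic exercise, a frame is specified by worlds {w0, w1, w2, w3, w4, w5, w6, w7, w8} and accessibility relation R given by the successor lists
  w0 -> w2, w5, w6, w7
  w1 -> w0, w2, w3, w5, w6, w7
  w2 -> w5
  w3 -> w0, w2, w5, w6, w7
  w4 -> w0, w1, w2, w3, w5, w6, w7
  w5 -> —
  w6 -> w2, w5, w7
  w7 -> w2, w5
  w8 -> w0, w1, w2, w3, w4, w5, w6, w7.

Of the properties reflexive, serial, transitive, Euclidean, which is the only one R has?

transitive

Reflexive: no — w0 is not related to itself.
Serial: no — w5 has no R-successor.
Transitive: yes — every two-step R-path is closed by a direct edge.
Euclidean: no — w0 R w2 and w0 R w6, but not w2 R w6.
Only transitive holds.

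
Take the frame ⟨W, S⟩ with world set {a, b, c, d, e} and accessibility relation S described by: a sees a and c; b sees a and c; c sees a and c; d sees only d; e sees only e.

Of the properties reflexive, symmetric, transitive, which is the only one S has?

transitive

Reflexive: no — b is not related to itself.
Symmetric: no — b S a but not a S b.
Transitive: yes — every two-step S-path is closed by a direct edge.
Only transitive holds.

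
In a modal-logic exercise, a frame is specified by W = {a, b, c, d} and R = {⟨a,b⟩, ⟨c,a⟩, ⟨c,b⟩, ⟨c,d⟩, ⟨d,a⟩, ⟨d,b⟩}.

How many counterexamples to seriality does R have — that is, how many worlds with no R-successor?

1

Enumerating: b.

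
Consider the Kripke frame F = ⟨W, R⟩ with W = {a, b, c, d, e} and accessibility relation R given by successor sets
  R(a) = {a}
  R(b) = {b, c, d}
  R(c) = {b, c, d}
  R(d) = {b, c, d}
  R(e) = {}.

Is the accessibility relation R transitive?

Yes

Transitive: yes — every two-step R-path is closed by a direct edge.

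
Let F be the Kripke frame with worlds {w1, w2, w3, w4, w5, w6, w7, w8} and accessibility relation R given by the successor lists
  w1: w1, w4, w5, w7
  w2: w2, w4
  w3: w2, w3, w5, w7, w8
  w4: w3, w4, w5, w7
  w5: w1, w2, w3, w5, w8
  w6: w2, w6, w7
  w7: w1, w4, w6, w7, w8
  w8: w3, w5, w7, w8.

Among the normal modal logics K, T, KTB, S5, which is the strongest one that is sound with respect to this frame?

Reflexive (axiom T): yes — every world is R-related to itself.
Symmetric (axiom B): no — w1 R w4 but not w4 R w1.
Euclidean (axiom 5): no — w1 R w5 and w1 R w4, but not w5 R w4.
So F validates K, T; KTB would additionally require R to be symmetric. The strongest is T.

T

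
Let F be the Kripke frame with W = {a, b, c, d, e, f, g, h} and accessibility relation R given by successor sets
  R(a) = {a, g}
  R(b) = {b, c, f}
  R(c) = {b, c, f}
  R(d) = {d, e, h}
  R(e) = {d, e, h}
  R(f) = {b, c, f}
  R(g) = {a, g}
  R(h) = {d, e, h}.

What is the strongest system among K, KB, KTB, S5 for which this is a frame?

Symmetric (axiom B): yes — every pair in R has its reverse in R.
Reflexive (axiom T): yes — every world is R-related to itself.
Euclidean (axiom 5): yes — any two successors of a common world are R-related.
So F validates K, KB, KTB, S5. The strongest is S5.

S5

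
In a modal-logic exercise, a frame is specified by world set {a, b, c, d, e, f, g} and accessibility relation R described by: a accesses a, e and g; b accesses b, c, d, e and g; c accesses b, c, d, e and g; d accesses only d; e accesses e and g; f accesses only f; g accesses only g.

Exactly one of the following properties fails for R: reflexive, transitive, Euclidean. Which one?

Reflexive: yes — every world is R-related to itself.
Transitive: yes — every two-step R-path is closed by a direct edge.
Euclidean: no — a R g and a R e, but not g R e.
Only Euclidean fails.

Euclidean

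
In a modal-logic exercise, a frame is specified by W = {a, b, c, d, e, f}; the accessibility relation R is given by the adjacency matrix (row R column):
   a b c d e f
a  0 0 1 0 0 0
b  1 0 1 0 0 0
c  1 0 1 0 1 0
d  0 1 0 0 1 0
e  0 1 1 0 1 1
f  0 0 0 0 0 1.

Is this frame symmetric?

No

Symmetric: no — b R a but not a R b.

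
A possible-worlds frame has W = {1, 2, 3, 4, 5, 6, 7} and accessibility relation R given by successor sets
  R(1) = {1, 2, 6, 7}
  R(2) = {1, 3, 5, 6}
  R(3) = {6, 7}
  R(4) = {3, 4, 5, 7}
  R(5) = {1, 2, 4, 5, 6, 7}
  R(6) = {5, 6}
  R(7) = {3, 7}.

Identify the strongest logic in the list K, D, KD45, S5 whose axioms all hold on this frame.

Serial (axiom D): yes — every world has a successor (e.g. 1 R 1).
Euclidean (axiom 5): no — 1 R 2 and 1 R 7, but not 2 R 7.
Transitive (axiom 4): no — 1 R 2 and 2 R 3, but not 1 R 3.
Reflexive (axiom T): no — 2 is not related to itself.
So F validates K, D; KD45 would additionally require R to be Euclidean and transitive. The strongest is D.

D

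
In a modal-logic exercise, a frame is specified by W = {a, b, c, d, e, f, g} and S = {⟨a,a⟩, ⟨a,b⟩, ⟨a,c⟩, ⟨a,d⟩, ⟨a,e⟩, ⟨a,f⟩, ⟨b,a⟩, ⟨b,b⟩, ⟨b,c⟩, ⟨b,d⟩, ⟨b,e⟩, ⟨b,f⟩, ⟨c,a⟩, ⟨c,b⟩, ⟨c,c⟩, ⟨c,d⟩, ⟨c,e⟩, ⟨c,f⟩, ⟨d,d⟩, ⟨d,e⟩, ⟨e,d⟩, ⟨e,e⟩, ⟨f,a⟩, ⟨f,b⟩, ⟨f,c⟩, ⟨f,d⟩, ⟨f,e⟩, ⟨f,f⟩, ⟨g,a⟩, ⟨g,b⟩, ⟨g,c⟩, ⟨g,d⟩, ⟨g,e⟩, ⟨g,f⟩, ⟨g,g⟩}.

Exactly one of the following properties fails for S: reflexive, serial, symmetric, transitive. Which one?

symmetric

Reflexive: yes — every world is S-related to itself.
Serial: yes — every world has a successor (e.g. a S a).
Symmetric: no — a S d but not d S a.
Transitive: yes — every two-step S-path is closed by a direct edge.
Only symmetric fails.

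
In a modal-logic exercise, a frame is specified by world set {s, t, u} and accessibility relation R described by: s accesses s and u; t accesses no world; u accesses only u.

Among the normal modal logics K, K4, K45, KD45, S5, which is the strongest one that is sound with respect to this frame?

K4

Transitive (axiom 4): yes — every two-step R-path is closed by a direct edge.
Euclidean (axiom 5): no — s R u and s R s, but not u R s.
Serial (axiom D): no — t has no R-successor.
Reflexive (axiom T): no — t is not related to itself.
So F validates K, K4; K45 would additionally require R to be Euclidean. The strongest is K4.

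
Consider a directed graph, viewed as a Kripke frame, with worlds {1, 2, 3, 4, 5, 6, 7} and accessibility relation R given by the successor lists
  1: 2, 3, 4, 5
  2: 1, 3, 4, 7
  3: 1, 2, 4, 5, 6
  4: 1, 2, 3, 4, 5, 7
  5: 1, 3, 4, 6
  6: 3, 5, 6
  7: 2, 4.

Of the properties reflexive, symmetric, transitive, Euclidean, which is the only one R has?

Reflexive: no — 1 is not related to itself.
Symmetric: yes — every pair in R has its reverse in R.
Transitive: no — 1 R 2 and 2 R 7, but not 1 R 7.
Euclidean: no — 1 R 2 and 1 R 5, but not 2 R 5.
Only symmetric holds.

symmetric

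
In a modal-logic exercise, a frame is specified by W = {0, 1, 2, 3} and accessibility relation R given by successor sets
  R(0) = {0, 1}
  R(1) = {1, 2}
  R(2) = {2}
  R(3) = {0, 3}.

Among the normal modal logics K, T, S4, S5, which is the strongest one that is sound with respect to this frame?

T

Reflexive (axiom T): yes — every world is R-related to itself.
Transitive (axiom 4): no — 0 R 1 and 1 R 2, but not 0 R 2.
Euclidean (axiom 5): no — 0 R 1 and 0 R 0, but not 1 R 0.
So F validates K, T; S4 would additionally require R to be transitive. The strongest is T.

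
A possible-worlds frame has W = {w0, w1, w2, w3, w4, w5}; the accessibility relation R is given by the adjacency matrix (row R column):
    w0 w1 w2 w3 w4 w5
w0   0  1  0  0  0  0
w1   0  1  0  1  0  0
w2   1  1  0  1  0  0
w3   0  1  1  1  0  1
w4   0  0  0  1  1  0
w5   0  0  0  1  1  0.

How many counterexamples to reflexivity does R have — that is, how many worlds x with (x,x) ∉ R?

3

Enumerating: w0, w2, w5.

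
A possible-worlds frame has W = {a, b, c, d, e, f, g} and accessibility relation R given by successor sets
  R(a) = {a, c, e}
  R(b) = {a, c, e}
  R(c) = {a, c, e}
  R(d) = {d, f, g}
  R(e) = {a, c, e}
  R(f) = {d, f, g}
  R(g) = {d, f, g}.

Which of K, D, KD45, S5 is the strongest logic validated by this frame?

Serial (axiom D): yes — every world has a successor (e.g. a R a).
Euclidean (axiom 5): yes — any two successors of a common world are R-related.
Transitive (axiom 4): yes — every two-step R-path is closed by a direct edge.
Reflexive (axiom T): no — b is not related to itself.
So F validates K, D, KD45; S5 would additionally require R to be reflexive. The strongest is KD45.

KD45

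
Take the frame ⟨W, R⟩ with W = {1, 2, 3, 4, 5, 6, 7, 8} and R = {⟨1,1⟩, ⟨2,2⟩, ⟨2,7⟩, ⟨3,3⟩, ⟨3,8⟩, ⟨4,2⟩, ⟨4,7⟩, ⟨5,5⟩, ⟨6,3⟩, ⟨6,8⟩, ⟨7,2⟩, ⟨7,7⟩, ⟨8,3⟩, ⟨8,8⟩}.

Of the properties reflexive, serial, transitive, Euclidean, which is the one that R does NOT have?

reflexive

Reflexive: no — 4 is not related to itself.
Serial: yes — every world has a successor (e.g. 1 R 1).
Transitive: yes — every two-step R-path is closed by a direct edge.
Euclidean: yes — any two successors of a common world are R-related.
Only reflexive fails.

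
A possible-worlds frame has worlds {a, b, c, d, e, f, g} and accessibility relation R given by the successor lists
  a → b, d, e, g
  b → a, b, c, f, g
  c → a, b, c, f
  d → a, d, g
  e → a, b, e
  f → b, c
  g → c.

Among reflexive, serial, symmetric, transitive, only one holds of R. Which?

serial

Reflexive: no — a is not related to itself.
Serial: yes — every world has a successor (e.g. a R b).
Symmetric: no — a R g but not g R a.
Transitive: no — a R b and b R c, but not a R c.
Only serial holds.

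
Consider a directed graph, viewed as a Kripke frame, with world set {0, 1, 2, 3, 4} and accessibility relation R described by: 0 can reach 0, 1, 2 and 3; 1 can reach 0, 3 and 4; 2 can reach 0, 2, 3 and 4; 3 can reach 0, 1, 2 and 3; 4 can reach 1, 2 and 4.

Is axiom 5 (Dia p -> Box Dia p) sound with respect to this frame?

No

Axiom 5 corresponds to the accessibility relation being Euclidean.
Euclidean: no — 0 R 1 and 0 R 2, but not 1 R 2.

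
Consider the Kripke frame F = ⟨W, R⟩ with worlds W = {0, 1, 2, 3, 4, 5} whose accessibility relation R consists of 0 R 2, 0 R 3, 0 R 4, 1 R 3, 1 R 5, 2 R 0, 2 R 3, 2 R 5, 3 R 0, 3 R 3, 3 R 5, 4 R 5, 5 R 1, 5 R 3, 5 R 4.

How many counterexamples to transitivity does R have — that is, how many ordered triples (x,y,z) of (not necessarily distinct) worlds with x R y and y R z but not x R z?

23

Enumerating: (0,2,0), (0,2,5), (0,3,0), (0,3,5), (0,4,5), (1,3,0), (1,5,1), (1,5,4), (2,0,2), (2,0,4), (2,5,1), (2,5,4), … and 11 more.
Total: 23.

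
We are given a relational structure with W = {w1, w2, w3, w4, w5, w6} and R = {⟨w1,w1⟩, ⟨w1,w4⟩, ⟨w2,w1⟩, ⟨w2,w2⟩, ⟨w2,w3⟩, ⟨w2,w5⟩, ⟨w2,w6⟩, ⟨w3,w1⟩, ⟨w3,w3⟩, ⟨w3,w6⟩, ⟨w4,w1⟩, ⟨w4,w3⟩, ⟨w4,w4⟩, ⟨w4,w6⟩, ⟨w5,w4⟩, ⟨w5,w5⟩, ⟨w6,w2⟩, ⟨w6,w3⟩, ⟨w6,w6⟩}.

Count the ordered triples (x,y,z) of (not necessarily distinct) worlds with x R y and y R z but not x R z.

Enumerating: (w1,w4,w3), (w1,w4,w6), (w2,w1,w4), (w2,w5,w4), (w3,w1,w4), (w3,w6,w2), (w4,w6,w2), (w5,w4,w1), (w5,w4,w3), (w5,w4,w6), (w6,w2,w1), (w6,w2,w5), (w6,w3,w1).

13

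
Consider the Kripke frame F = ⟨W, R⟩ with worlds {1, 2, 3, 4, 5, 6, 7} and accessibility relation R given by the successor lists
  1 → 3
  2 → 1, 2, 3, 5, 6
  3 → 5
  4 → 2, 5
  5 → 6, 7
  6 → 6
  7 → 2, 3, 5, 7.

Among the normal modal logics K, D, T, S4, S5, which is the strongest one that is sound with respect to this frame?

D

Serial (axiom D): yes — every world has a successor (e.g. 1 R 3).
Reflexive (axiom T): no — 1 is not related to itself.
Transitive (axiom 4): no — 1 R 3 and 3 R 5, but not 1 R 5.
Euclidean (axiom 5): no — 2 R 1 and 2 R 5, but not 1 R 5.
So F validates K, D; T would additionally require R to be reflexive. The strongest is D.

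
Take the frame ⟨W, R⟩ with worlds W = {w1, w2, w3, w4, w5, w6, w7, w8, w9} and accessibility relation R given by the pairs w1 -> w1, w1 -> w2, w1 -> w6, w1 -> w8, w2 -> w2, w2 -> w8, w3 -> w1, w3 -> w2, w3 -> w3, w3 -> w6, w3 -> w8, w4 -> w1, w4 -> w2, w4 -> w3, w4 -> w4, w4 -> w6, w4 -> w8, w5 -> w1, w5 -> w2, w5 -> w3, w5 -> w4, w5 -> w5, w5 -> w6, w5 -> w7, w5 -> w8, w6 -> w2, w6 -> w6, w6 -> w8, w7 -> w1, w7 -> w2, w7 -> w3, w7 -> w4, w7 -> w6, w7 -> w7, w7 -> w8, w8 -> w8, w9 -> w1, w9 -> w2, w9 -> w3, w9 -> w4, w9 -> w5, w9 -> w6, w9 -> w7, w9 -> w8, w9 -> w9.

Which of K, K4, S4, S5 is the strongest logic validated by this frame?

Transitive (axiom 4): yes — every two-step R-path is closed by a direct edge.
Reflexive (axiom T): yes — every world is R-related to itself.
Euclidean (axiom 5): no — w1 R w2 and w1 R w6, but not w2 R w6.
So F validates K, K4, S4; S5 would additionally require R to be Euclidean. The strongest is S4.

S4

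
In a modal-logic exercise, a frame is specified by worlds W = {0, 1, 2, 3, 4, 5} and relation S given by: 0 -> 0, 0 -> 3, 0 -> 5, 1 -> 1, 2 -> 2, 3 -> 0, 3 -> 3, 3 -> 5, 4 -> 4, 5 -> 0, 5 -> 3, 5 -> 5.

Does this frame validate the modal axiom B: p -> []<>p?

Yes

By correspondence theory, B is valid on a frame iff S is symmetric.
Symmetric: yes — every pair in S has its reverse in S.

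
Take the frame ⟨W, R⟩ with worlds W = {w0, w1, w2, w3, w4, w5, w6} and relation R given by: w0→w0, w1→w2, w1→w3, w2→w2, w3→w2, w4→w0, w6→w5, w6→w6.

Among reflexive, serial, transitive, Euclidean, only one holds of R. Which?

transitive

Reflexive: no — w1 is not related to itself.
Serial: no — w5 has no R-successor.
Transitive: yes — every two-step R-path is closed by a direct edge.
Euclidean: no — w1 R w2 and w1 R w3, but not w2 R w3.
Only transitive holds.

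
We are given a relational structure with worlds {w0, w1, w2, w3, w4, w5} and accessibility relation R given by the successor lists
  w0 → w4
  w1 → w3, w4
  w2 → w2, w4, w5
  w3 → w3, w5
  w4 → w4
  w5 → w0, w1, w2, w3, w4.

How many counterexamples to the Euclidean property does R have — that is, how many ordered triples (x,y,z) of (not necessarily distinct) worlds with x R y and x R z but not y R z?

24

Enumerating: (w1,w3,w4), (w1,w4,w3), (w2,w4,w2), (w2,w4,w5), (w2,w5,w5), (w3,w5,w5), (w5,w0,w0), (w5,w0,w1), (w5,w0,w2), (w5,w0,w3), (w5,w1,w0), (w5,w1,w1), … and 12 more.
Total: 24.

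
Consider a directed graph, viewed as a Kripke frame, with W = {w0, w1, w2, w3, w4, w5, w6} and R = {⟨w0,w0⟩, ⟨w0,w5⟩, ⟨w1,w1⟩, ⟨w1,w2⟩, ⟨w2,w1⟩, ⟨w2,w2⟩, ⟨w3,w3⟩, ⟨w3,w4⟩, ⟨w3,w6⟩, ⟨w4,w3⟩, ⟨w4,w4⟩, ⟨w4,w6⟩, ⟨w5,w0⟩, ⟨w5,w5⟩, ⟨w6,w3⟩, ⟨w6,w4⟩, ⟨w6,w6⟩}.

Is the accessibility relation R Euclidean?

Yes

Euclidean: yes — any two successors of a common world are R-related.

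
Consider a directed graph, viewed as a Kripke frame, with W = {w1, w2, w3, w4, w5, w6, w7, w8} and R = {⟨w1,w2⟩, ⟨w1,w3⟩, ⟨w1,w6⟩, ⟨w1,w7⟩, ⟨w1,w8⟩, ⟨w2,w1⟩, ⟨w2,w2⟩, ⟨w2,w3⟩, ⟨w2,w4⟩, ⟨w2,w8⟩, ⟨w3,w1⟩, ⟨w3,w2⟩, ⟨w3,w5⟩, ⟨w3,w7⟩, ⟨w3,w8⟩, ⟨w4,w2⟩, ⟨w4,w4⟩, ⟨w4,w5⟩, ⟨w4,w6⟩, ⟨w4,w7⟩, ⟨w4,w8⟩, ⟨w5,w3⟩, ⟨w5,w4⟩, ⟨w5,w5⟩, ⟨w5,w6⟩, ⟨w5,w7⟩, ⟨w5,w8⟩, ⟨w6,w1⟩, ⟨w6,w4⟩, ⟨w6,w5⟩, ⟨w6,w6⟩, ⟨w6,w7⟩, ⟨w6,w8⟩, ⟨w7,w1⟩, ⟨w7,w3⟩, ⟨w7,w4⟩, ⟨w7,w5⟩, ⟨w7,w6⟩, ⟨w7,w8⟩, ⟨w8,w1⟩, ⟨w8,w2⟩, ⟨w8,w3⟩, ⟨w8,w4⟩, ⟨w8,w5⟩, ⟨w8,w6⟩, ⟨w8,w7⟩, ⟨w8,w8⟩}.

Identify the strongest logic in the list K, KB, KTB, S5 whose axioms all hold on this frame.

Symmetric (axiom B): yes — every pair in R has its reverse in R.
Reflexive (axiom T): no — w1 is not related to itself.
Euclidean (axiom 5): no — w1 R w2 and w1 R w6, but not w2 R w6.
So F validates K, KB; KTB would additionally require R to be reflexive. The strongest is KB.

KB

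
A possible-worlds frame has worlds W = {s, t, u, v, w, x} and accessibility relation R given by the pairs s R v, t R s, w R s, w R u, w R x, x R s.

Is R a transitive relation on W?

Transitive: no — t R s and s R v, but not t R v.

No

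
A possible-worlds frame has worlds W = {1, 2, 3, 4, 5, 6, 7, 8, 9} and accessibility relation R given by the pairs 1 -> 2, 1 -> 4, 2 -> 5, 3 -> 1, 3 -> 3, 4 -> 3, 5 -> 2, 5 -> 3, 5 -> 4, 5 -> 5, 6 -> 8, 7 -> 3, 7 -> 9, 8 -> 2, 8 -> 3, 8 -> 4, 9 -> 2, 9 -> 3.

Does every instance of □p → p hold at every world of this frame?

No

Axiom T corresponds to the accessibility relation being reflexive.
Reflexive: no — 1 is not related to itself.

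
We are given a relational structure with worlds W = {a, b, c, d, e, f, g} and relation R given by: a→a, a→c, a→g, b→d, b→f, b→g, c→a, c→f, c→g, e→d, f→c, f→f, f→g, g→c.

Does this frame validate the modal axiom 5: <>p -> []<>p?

No

The schema 5 characterises exactly the Euclidean frames.
Euclidean: no — b R d and b R f, but not d R f.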